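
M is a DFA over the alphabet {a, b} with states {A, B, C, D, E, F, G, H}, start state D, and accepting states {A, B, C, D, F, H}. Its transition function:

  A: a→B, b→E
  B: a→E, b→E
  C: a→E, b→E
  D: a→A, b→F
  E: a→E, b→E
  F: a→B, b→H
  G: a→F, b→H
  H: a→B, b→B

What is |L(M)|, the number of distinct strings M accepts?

The useful subgraph on states {A, B, D, F, H} is acyclic, so L(M) is finite; the longest accepting path visits 4 useful states, giving maximum string length 3.
Counting accepting paths from D by length: 1 of length 0, 2 of length 1, 3 of length 2, 2 of length 3. Total 8.

8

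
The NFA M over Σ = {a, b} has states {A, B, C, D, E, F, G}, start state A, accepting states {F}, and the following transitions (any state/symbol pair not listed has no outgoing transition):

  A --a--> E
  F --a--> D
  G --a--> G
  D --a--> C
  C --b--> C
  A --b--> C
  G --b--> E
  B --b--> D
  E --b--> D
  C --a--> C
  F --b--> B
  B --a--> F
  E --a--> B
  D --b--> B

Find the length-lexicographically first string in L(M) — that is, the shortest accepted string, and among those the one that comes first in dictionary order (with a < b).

aaa

A breadth-first search from A reaches an accepting state first via the path A → E → B → F on input aaa.
No string of length < 3 is accepted (BFS exhausts all shorter strings without reaching an accepting state), and aaa is the lexicographically least accepting string of length 3.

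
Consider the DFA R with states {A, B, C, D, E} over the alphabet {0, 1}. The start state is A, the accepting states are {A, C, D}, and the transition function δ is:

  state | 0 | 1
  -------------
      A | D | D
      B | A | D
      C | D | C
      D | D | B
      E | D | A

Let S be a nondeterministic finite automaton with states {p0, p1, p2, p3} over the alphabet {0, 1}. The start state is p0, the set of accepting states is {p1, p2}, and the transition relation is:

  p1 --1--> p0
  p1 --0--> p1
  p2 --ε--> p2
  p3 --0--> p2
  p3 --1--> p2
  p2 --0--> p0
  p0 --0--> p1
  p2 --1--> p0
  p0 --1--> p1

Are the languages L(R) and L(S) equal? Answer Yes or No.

The empty string ε is accepted by R but rejected by S.
So L(R) ≠ L(S).

No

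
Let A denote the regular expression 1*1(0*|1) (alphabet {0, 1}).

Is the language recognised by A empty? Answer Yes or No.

The string 1 matches the expression, so it belongs to L(A).
Since L(A) contains at least one string, it is not empty.

No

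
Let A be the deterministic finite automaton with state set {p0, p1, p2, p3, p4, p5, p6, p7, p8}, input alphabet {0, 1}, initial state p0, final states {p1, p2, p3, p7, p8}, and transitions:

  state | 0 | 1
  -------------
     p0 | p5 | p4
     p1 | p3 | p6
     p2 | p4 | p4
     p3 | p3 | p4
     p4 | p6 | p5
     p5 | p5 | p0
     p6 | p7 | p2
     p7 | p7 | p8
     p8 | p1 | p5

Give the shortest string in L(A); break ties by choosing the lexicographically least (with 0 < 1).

100

A breadth-first search from p0 reaches an accepting state first via the path p0 → p4 → p6 → p7 on input 100.
No string of length < 3 is accepted (BFS exhausts all shorter strings without reaching an accepting state), and 100 is the lexicographically least accepting string of length 3.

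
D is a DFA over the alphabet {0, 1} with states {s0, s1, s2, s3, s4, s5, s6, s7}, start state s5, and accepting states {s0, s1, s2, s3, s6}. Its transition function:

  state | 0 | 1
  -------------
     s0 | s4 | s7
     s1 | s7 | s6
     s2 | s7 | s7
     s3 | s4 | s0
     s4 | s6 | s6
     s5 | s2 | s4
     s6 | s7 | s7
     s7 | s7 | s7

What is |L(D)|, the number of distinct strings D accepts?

3

The useful subgraph on states {s2, s4, s5, s6} is acyclic, so L(D) is finite; the longest accepting path visits 3 useful states, giving maximum string length 2.
Counting accepting paths from s5 by length: 1 of length 1, 2 of length 2. Total 3.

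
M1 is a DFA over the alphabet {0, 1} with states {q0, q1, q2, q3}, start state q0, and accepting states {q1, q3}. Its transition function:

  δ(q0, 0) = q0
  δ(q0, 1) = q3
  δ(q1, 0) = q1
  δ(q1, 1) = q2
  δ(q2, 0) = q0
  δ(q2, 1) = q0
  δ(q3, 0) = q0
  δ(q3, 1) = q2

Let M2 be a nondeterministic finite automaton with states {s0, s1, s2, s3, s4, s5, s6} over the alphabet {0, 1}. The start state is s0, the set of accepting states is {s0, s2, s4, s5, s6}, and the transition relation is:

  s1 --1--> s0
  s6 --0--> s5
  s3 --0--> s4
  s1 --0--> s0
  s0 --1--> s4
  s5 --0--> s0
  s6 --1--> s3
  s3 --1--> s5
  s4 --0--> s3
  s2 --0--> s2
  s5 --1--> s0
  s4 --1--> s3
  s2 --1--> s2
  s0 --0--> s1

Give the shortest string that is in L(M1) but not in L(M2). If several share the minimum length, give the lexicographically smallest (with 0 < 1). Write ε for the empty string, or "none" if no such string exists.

1001

The string 1001 is accepted by M1 but not by M2.
No shorter string lies in the difference, and 1001 is the lexicographically first length-4 string in L(M1) \ L(M2).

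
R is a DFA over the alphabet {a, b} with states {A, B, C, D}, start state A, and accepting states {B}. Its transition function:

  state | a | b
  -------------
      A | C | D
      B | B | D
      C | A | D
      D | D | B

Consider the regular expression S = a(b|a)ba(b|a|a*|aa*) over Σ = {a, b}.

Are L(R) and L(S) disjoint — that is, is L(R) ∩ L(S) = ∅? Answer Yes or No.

No

The string abba is accepted by both R and S.
Hence L(R) ∩ L(S) ≠ ∅.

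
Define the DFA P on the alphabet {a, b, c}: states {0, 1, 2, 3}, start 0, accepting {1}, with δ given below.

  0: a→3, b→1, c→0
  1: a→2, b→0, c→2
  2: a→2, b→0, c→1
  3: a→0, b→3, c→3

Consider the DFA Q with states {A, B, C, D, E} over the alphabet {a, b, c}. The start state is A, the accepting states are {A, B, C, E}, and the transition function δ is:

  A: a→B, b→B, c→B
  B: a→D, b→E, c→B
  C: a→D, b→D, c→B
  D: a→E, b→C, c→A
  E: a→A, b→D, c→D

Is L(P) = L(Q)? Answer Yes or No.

No

The string bbb is accepted by P but rejected by Q.
So L(P) ≠ L(Q).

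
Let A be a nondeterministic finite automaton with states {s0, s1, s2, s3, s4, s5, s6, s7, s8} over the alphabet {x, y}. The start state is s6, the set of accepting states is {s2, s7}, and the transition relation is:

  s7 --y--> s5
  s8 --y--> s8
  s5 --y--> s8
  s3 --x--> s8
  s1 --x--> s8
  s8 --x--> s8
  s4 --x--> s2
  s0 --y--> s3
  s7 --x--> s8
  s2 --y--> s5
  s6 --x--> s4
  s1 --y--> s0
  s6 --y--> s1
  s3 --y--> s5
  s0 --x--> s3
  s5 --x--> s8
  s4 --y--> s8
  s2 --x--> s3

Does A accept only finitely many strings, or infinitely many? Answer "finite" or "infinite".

finite

The useful states (reachable from s6 and able to reach an accepting state) are {s2, s4, s6}.
Restricted to these states the transition graph has no cycle, so every accepting path has bounded length and L is finite.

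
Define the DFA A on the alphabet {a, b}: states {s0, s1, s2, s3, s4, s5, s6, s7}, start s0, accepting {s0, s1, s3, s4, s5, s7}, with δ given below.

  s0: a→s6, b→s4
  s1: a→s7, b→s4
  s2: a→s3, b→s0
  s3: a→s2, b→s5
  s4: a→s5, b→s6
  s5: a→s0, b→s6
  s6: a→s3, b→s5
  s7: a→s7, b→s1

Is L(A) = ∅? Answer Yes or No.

The empty string ε is accepted: the run s0 ends in the accepting state s0.
Since at least one string is accepted, L(A) is not empty.

No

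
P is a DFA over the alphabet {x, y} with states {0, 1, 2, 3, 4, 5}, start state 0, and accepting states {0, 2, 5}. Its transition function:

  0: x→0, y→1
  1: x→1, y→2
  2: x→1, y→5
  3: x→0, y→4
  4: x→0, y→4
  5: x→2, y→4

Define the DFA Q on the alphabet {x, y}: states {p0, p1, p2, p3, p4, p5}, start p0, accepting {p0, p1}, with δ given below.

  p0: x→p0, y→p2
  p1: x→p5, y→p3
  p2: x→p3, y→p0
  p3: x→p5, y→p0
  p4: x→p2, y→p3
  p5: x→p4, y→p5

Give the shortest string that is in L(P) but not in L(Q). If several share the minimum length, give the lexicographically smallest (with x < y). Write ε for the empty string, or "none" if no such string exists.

yyy

The string yyy is accepted by P but not by Q.
No shorter string lies in the difference, and yyy is the lexicographically first length-3 string in L(P) \ L(Q).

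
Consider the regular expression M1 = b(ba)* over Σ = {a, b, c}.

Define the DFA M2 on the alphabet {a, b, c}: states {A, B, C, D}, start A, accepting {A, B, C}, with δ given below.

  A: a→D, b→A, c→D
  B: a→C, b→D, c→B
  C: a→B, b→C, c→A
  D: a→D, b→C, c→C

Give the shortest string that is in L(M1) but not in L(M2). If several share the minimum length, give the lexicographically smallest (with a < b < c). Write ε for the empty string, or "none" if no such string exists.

The string bba is accepted by M1 but not by M2.
No shorter string lies in the difference, and bba is the lexicographically first length-3 string in L(M1) \ L(M2).

bba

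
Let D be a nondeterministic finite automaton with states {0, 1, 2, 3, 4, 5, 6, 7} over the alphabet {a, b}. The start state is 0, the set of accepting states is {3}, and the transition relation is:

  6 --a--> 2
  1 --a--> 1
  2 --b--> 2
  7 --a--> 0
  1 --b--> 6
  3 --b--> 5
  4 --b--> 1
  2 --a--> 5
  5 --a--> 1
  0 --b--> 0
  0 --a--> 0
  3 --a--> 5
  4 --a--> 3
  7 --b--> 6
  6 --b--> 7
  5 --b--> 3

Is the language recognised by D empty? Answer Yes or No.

Yes

The states reachable from the start state are {0}.
None of the accepting states {3} is reachable, so no string is accepted and L(D) = ∅.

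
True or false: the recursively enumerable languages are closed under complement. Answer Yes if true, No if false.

If both L and its complement were r.e., running the two recognisers in parallel would decide L, so L would be recursive; but there are r.e. languages that are not recursive (e.g. the halting problem), and their complements are therefore not r.e.

No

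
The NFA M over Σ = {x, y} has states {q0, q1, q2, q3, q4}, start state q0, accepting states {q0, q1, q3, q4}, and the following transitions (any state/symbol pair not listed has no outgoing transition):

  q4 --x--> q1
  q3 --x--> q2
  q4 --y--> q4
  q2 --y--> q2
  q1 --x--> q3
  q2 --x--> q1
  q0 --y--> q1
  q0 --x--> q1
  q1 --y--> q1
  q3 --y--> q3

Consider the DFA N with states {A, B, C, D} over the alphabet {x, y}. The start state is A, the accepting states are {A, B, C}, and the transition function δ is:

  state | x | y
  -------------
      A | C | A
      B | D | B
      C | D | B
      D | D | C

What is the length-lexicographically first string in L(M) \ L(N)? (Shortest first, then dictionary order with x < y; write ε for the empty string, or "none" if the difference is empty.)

xx

The string xx is accepted by M but not by N.
No shorter string lies in the difference, and xx is the lexicographically first length-2 string in L(M) \ L(N).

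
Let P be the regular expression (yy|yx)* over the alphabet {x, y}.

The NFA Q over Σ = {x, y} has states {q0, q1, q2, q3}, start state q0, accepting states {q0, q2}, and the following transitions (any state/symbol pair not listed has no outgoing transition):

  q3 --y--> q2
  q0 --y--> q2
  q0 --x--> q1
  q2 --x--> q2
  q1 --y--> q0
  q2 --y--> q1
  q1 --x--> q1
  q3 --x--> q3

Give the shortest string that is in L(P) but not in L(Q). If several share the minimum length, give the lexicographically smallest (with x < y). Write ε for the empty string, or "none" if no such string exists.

yy

The string yy is accepted by P but not by Q.
No shorter string lies in the difference, and yy is the lexicographically first length-2 string in L(P) \ L(Q).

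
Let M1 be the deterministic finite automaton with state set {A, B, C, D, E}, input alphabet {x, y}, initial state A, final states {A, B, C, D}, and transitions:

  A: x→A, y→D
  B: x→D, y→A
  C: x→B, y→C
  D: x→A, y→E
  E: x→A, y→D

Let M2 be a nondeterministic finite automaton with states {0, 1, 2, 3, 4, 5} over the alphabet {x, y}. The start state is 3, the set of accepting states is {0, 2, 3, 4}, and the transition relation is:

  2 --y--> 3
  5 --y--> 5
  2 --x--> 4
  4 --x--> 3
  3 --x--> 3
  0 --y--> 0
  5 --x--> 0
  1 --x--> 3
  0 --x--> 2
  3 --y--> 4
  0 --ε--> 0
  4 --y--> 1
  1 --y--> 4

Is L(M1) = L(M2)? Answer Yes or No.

Yes

Exploring the product automaton M1 × M2 from the start pair (A, 3), following both machines on each input symbol, reaches 3 state pairs: (A, 3), (D, 4), (E, 1).
M1 accepts in {A, B, C, D} and M2 accepts in {0, 2, 3, 4}. In every reachable pair the two components are either both accepting — (A, 3), (D, 4) — or both non-accepting, so no string is accepted by exactly one of the machines: L(M1) \ L(M2) and L(M2) \ L(M1) are both empty.
Hence every string is accepted by M1 iff it is accepted by M2, and the two languages coincide.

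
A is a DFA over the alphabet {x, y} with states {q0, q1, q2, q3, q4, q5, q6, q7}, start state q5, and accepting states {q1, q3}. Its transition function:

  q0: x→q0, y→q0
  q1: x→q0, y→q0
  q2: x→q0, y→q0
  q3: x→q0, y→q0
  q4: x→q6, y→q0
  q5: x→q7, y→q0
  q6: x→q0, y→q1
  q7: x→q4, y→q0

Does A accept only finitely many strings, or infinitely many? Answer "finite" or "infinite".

finite

The useful states (reachable from q5 and able to reach an accepting state) are {q1, q4, q5, q6, q7}.
Restricted to these states the transition graph has no cycle, so every accepting path has bounded length and L is finite.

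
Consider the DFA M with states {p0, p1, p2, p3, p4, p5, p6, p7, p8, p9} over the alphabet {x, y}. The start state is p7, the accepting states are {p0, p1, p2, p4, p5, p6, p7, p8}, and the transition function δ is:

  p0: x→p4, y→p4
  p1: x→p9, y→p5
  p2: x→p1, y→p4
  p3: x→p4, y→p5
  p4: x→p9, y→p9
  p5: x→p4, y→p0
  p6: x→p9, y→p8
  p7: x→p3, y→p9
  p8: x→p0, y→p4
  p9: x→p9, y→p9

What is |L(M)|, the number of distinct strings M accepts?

7

The useful subgraph on states {p0, p3, p4, p5, p7} is acyclic, so L(M) is finite; the longest accepting path visits 5 useful states, giving maximum string length 4.
Counting accepting paths from p7 by length: 1 of length 0, 2 of length 2, 2 of length 3, 2 of length 4. Total 7.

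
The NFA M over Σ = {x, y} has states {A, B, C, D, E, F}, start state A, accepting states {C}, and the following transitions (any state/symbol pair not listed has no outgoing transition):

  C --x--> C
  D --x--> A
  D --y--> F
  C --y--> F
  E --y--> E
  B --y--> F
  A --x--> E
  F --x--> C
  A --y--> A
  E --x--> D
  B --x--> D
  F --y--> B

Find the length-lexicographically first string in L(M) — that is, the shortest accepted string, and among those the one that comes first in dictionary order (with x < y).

xxyx

A breadth-first search from A reaches an accepting state first via the path A → E → D → F → C on input xxyx.
No string of length < 4 is accepted (BFS exhausts all shorter strings without reaching an accepting state), and xxyx is the lexicographically least accepting string of length 4.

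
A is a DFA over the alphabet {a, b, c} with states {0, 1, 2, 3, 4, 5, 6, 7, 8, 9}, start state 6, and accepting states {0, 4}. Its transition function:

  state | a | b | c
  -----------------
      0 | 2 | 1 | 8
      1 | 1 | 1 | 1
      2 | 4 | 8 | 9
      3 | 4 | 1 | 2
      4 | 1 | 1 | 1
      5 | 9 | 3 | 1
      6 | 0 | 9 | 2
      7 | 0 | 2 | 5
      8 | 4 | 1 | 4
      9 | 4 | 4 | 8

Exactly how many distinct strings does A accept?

21

The useful subgraph on states {0, 2, 4, 6, 8, 9} is acyclic, so L(A) is finite; the longest accepting path visits 6 useful states, giving maximum string length 5.
Counting accepting paths from 6 by length: 1 of length 1, 3 of length 2, 9 of length 3, 6 of length 4, 2 of length 5. Total 21.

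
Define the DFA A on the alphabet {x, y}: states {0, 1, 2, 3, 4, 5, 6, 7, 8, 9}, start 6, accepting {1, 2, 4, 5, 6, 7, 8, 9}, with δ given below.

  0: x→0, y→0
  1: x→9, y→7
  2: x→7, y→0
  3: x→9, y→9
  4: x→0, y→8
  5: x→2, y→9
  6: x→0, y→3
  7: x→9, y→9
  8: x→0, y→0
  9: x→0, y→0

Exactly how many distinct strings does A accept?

The useful subgraph on states {3, 6, 9} is acyclic, so L(A) is finite; the longest accepting path visits 3 useful states, giving maximum string length 2.
Counting accepting paths from 6 by length: 1 of length 0, 2 of length 2. Total 3.

3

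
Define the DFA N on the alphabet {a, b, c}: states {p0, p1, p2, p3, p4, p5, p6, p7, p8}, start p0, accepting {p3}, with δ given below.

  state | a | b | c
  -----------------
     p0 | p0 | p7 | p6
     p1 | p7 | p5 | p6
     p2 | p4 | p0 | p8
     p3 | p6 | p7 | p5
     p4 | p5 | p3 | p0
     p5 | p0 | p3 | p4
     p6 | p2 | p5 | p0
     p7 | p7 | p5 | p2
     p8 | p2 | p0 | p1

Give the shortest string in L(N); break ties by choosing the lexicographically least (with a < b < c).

A breadth-first search from p0 reaches an accepting state first via the path p0 → p7 → p5 → p3 on input bbb.
No string of length < 3 is accepted (BFS exhausts all shorter strings without reaching an accepting state), and bbb is the lexicographically least accepting string of length 3.

bbb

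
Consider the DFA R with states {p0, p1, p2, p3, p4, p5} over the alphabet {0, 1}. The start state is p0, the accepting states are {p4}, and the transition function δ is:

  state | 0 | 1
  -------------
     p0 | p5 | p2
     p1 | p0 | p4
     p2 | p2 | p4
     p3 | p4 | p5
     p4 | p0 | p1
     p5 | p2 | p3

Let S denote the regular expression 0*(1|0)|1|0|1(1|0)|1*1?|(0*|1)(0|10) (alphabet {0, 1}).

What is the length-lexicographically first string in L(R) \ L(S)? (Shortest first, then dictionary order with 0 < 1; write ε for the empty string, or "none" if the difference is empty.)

101

The string 101 is accepted by R but not by S.
No shorter string lies in the difference, and 101 is the lexicographically first length-3 string in L(R) \ L(S).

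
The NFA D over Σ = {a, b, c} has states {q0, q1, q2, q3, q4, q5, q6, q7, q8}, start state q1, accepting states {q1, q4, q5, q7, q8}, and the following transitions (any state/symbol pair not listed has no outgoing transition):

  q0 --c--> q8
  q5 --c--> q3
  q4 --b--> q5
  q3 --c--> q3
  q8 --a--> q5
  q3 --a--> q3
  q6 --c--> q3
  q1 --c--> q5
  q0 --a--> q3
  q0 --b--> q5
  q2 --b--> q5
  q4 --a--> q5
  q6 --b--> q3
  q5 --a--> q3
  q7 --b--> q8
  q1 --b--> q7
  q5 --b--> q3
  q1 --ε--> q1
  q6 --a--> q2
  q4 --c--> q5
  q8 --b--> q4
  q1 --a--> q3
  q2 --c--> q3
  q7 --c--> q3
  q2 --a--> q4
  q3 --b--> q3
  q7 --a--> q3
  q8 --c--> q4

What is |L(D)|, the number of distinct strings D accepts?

13

The useful subgraph on states {q1, q4, q5, q7, q8} is acyclic, so L(D) is finite; the longest accepting path visits 5 useful states, giving maximum string length 4.
Counting accepting paths from q1 by length: 1 of length 0, 2 of length 1, 1 of length 2, 3 of length 3, 6 of length 4. Total 13.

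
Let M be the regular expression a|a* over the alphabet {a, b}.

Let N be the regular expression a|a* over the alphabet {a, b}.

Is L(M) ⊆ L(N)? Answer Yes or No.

Yes

Converting the expression M to a DFA (subset construction, then merging equivalent states) gives the minimal DFA with states {m0, m1}, start state m0, accepting states {m0} and transitions m0: a→m0, b→m1; m1: a→m1, b→m1.
Converting the expression N to a DFA (subset construction, then merging equivalent states) gives the minimal DFA with states {n0, n1}, start state n0, accepting states {n0} and transitions n0: a→n0, b→n1; n1: a→n1, b→n1.
Exploring the product automaton M × N from the start pair (m0, n0), following both machines on each input symbol, reaches 2 state pairs: (m0, n0), (m1, n1).
M accepts in {m0} and N accepts in {n0}. The reachable pairs whose M-component is accepting are (m0, n0); in each of them the N-component is accepting too, so the product for L(M) \ L(N) (M-component accepting, N-component rejecting) has no reachable accepting pair and the difference is empty.
Hence every string in L(M) is also in L(N).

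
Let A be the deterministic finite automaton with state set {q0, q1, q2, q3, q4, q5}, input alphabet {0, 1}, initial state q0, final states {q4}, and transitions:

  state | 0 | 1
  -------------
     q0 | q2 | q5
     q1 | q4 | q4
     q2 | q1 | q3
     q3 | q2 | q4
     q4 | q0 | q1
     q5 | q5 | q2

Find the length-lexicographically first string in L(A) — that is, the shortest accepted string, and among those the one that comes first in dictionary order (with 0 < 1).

000

A breadth-first search from q0 reaches an accepting state first via the path q0 → q2 → q1 → q4 on input 000.
No string of length < 3 is accepted (BFS exhausts all shorter strings without reaching an accepting state), and 000 is the lexicographically least accepting string of length 3.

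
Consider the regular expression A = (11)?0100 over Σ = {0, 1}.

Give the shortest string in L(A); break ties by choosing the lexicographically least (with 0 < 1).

0100

By inspection of the expression, no string of length less than 4 matches, and 0100 is the lexicographically first match of length 4.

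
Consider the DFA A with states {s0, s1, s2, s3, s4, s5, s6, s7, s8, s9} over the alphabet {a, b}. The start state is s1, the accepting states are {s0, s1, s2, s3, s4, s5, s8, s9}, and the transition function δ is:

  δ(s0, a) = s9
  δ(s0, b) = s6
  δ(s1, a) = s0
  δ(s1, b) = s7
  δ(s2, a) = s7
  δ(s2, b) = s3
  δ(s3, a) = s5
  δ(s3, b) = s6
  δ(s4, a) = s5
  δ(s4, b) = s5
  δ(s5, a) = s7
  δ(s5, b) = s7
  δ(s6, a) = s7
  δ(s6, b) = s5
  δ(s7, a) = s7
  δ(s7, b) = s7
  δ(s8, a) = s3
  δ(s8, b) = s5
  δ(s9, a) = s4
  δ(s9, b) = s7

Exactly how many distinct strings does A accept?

The useful subgraph on states {s0, s1, s4, s5, s6, s9} is acyclic, so L(A) is finite; the longest accepting path visits 5 useful states, giving maximum string length 4.
Counting accepting paths from s1 by length: 1 of length 0, 1 of length 1, 1 of length 2, 2 of length 3, 2 of length 4. Total 7.

7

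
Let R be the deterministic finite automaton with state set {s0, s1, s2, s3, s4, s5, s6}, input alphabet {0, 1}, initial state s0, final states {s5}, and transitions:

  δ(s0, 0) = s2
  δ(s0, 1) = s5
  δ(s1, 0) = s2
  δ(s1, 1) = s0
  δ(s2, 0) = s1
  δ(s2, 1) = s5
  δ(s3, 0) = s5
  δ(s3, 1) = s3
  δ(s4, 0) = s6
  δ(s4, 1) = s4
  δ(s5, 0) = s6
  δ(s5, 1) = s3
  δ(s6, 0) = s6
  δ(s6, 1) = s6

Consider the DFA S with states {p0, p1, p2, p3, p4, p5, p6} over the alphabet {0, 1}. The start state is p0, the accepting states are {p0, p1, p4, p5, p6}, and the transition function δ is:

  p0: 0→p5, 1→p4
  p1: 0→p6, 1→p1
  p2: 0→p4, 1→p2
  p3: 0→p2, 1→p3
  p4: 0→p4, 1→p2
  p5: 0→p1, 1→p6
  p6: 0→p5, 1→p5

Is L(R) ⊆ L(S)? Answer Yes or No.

Yes

Exploring the product automaton R × S from the start pair (s0, p0), following both machines on each input symbol, reaches 23 state pairs: (s0, p0), (s2, p5), (s5, p4), (s1, p1), (s5, p6), (s6, p4), (s3, p2), (s2, p6), (s0, p1), (s6, p5), (s3, p5), (s6, p2), (s1, p5), (s5, p5), (s5, p1), (s6, p1), (s6, p6), (s3, p6), (s2, p1), (s0, p6), (s3, p1), (s1, p6), (s0, p5).
R accepts in {s5} and S accepts in {p0, p1, p4, p5, p6}. The reachable pairs whose R-component is accepting are (s5, p4), (s5, p6), (s5, p5), (s5, p1); in each of them the S-component is accepting too, so the product for L(R) \ L(S) (R-component accepting, S-component rejecting) has no reachable accepting pair and the difference is empty.
Hence every string in L(R) is also in L(S).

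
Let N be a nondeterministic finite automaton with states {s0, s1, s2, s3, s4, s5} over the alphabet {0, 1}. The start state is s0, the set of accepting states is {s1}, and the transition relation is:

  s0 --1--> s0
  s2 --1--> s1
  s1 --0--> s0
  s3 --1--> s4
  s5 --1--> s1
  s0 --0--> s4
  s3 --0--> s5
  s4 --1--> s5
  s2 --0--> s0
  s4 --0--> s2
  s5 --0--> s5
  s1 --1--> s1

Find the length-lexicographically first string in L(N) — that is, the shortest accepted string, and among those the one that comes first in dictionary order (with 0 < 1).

A breadth-first search from s0 reaches an accepting state first via the path s0 → s4 → s2 → s1 on input 001.
No string of length < 3 is accepted (BFS exhausts all shorter strings without reaching an accepting state), and 001 is the lexicographically least accepting string of length 3.

001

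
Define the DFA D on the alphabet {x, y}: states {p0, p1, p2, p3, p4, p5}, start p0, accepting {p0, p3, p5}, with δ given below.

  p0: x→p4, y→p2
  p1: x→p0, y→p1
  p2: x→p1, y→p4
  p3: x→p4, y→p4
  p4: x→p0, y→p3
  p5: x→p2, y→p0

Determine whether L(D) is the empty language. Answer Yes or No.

No

The empty string ε is accepted: the run p0 ends in the accepting state p0.
Since at least one string is accepted, L(D) is not empty.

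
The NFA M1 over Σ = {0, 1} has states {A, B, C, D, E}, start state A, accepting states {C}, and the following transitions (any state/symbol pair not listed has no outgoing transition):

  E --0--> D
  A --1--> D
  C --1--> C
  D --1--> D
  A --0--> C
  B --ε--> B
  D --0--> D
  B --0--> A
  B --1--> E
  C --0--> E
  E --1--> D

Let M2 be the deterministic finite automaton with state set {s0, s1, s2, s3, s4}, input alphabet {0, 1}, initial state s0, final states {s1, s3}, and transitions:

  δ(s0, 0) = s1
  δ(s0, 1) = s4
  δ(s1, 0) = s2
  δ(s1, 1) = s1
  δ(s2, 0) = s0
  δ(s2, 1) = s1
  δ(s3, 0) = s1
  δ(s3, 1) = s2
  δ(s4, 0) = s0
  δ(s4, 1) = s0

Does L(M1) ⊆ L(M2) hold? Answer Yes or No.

Yes

Exploring the product automaton M1 × M2 from the start pair (A, s0), following both machines on each input symbol, reaches 7 state pairs: (A, s0), (C, s1), (D, s4), (E, s2), (D, s0), (D, s1), (D, s2).
M1 accepts in {C} and M2 accepts in {s1, s3}. The reachable pairs whose M1-component is accepting are (C, s1); in each of them the M2-component is accepting too, so the product for L(M1) \ L(M2) (M1-component accepting, M2-component rejecting) has no reachable accepting pair and the difference is empty.
Hence every string in L(M1) is also in L(M2).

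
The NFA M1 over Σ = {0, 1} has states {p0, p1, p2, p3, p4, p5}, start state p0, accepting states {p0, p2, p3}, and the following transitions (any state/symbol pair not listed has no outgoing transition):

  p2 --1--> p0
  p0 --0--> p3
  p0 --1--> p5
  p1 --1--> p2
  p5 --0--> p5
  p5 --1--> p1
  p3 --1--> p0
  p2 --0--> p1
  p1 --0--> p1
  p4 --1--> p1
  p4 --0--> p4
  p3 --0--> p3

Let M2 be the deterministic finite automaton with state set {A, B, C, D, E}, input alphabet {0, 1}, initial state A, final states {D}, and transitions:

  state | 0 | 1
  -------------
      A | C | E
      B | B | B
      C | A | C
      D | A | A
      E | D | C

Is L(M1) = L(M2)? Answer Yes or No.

The empty string ε is accepted by M1 but rejected by M2.
So L(M1) ≠ L(M2).

No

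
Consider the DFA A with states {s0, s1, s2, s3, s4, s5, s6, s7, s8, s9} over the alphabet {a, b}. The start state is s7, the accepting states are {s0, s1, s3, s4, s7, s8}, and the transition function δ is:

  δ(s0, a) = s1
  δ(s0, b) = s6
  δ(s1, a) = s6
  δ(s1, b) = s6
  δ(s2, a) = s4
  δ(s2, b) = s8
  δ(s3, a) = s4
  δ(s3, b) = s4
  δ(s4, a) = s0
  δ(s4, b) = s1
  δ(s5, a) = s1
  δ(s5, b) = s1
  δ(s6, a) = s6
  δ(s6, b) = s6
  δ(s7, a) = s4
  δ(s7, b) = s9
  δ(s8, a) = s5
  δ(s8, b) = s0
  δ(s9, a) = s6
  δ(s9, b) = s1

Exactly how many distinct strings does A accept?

The useful subgraph on states {s0, s1, s4, s7, s9} is acyclic, so L(A) is finite; the longest accepting path visits 4 useful states, giving maximum string length 3.
Counting accepting paths from s7 by length: 1 of length 0, 1 of length 1, 3 of length 2, 1 of length 3. Total 6.

6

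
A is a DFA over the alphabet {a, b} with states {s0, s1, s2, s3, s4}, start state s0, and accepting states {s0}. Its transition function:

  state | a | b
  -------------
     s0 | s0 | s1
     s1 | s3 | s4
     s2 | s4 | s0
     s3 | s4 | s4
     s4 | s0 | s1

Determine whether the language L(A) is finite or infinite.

infinite

State s0 is reachable from the start and can reach an accepting state, and it lies on the cycle s0 → s0.
Traversing that cycle any number of times yields accepted strings of unbounded length, so the language is infinite.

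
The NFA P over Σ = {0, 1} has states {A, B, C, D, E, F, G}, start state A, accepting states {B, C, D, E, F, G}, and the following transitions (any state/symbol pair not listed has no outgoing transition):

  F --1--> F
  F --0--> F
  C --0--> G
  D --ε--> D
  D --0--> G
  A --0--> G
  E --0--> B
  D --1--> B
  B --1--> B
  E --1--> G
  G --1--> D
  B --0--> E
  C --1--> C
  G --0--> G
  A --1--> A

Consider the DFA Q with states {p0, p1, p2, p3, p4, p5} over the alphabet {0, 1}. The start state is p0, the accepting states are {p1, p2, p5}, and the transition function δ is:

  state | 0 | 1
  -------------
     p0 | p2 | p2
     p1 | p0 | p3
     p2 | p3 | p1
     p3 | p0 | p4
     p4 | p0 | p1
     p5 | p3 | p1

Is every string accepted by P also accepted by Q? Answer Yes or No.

The string 00 is in L(P) but not in L(Q).
So L(P) ⊄ L(Q).

No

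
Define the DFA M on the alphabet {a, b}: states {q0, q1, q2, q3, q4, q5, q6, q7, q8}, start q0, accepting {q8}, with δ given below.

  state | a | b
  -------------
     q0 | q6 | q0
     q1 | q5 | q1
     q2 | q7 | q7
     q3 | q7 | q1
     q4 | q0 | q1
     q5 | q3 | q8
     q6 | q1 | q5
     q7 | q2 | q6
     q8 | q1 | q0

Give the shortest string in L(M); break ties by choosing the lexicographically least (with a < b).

abb

A breadth-first search from q0 reaches an accepting state first via the path q0 → q6 → q5 → q8 on input abb.
No string of length < 3 is accepted (BFS exhausts all shorter strings without reaching an accepting state), and abb is the lexicographically least accepting string of length 3.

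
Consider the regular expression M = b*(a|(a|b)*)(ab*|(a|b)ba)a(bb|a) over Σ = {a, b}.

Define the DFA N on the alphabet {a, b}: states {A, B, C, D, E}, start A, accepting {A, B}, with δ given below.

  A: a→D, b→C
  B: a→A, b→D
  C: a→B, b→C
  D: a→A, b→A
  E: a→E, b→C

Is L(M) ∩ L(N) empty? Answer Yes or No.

The string aaaa is accepted by both M and N.
Hence L(M) ∩ L(N) ≠ ∅.

No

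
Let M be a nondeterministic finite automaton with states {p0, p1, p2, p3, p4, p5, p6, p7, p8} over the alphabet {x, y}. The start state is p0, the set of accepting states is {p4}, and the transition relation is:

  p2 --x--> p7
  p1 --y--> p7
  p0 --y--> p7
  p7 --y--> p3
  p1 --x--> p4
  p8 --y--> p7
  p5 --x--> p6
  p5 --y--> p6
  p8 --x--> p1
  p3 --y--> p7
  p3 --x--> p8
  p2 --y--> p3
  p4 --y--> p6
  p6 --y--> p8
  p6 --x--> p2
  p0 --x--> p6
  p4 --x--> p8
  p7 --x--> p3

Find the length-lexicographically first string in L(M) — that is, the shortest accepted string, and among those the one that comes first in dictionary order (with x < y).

A breadth-first search from p0 reaches an accepting state first via the path p0 → p6 → p8 → p1 → p4 on input xyxx.
No string of length < 4 is accepted (BFS exhausts all shorter strings without reaching an accepting state), and xyxx is the lexicographically least accepting string of length 4.

xyxx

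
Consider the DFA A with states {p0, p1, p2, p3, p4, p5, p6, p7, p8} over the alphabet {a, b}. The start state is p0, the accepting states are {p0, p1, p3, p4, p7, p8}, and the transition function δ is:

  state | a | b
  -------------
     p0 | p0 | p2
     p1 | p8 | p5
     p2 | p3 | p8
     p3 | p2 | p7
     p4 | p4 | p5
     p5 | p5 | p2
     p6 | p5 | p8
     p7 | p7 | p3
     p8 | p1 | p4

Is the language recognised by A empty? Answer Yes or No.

No

The empty string ε is accepted: the run p0 ends in the accepting state p0.
Since at least one string is accepted, L(A) is not empty.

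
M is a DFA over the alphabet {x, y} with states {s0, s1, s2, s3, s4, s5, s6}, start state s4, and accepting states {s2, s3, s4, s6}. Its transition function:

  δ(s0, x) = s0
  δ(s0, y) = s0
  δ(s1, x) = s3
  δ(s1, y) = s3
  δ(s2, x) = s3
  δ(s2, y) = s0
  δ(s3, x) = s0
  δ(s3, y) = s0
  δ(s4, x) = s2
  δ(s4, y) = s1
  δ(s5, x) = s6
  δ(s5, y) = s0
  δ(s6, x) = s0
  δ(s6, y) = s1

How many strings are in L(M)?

5

The useful subgraph on states {s1, s2, s3, s4} is acyclic, so L(M) is finite; the longest accepting path visits 3 useful states, giving maximum string length 2.
Counting accepting paths from s4 by length: 1 of length 0, 1 of length 1, 3 of length 2. Total 5.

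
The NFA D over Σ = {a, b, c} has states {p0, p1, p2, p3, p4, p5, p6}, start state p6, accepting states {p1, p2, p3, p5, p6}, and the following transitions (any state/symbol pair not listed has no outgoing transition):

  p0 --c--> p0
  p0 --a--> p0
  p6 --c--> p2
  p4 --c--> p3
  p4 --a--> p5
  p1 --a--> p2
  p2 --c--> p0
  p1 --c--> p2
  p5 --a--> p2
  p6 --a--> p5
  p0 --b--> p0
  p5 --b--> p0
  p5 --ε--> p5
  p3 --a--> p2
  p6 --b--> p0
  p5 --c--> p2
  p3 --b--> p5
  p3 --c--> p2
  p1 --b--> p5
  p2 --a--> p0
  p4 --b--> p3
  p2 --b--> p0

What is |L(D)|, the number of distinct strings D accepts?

The useful subgraph on states {p2, p5, p6} is acyclic, so L(D) is finite; the longest accepting path visits 3 useful states, giving maximum string length 2.
Counting accepting paths from p6 by length: 1 of length 0, 2 of length 1, 2 of length 2. Total 5.

5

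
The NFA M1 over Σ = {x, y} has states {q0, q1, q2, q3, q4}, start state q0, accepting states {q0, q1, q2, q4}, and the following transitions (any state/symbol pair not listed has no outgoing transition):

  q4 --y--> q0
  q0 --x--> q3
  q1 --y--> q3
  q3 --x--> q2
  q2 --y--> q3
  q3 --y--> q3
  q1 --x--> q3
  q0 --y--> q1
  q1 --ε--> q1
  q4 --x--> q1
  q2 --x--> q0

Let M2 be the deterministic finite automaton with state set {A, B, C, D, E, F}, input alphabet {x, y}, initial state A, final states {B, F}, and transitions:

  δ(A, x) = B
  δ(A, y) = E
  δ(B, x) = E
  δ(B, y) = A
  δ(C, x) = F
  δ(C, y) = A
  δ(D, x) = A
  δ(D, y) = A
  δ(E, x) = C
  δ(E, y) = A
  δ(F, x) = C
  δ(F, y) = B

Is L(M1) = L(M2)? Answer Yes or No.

No

The empty string ε is accepted by M1 but rejected by M2.
So L(M1) ≠ L(M2).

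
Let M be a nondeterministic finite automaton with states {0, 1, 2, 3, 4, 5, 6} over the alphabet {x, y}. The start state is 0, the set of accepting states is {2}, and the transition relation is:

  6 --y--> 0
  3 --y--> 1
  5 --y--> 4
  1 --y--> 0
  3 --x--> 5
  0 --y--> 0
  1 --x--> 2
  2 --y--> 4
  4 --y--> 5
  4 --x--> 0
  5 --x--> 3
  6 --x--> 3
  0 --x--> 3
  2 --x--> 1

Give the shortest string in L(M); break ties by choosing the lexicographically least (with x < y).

xyx

A breadth-first search from 0 reaches an accepting state first via the path 0 → 3 → 1 → 2 on input xyx.
No string of length < 3 is accepted (BFS exhausts all shorter strings without reaching an accepting state), and xyx is the lexicographically least accepting string of length 3.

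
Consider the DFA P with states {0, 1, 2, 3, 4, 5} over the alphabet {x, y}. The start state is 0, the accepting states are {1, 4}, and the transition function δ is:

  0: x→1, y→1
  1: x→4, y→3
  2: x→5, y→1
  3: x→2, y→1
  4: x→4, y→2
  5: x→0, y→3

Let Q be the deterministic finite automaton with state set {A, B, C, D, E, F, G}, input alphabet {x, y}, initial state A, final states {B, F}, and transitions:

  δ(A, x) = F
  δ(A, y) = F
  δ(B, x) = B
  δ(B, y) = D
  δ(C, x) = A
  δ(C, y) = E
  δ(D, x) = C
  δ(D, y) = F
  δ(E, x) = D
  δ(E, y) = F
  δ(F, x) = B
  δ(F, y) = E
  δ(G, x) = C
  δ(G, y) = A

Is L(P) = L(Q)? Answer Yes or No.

Yes

Exploring the product automaton P × Q from the start pair (0, A), following both machines on each input symbol, reaches 6 state pairs: (0, A), (1, F), (4, B), (3, E), (2, D), (5, C).
P accepts in {1, 4} and Q accepts in {B, F}. In every reachable pair the two components are either both accepting — (1, F), (4, B) — or both non-accepting, so no string is accepted by exactly one of the machines: L(P) \ L(Q) and L(Q) \ L(P) are both empty.
Hence every string is accepted by P iff it is accepted by Q, and the two languages coincide.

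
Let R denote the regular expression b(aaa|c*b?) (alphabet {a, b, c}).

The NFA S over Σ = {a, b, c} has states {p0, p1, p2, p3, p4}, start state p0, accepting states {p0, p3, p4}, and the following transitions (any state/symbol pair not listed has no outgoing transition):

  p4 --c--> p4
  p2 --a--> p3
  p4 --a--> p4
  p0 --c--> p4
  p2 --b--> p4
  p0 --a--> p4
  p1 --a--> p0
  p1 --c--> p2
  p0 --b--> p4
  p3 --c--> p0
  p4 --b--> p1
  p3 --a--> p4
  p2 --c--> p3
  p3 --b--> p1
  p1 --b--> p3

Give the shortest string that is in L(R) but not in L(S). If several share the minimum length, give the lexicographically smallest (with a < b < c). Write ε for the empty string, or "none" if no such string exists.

The string bb is accepted by R but not by S.
No shorter string lies in the difference, and bb is the lexicographically first length-2 string in L(R) \ L(S).

bb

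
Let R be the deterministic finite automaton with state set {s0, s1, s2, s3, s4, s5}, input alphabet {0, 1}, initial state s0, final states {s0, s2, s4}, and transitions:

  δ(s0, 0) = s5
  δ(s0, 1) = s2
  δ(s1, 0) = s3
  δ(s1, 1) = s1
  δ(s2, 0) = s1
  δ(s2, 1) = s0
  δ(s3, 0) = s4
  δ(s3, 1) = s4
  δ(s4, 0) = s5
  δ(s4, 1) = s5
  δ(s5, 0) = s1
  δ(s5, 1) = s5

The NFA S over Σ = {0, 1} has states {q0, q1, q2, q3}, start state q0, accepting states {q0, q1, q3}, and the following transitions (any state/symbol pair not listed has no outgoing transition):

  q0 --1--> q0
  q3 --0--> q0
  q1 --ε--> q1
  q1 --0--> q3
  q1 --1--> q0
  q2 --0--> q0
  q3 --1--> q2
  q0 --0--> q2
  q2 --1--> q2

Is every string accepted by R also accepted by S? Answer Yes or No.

The string 0001 is in L(R) but not in L(S).
So L(R) ⊄ L(S).

No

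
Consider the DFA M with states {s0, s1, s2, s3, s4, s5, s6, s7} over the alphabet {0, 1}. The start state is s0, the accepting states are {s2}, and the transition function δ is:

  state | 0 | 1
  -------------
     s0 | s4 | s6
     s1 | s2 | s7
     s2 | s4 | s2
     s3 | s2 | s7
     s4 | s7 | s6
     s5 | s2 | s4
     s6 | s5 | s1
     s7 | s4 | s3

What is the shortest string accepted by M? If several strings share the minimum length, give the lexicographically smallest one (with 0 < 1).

A breadth-first search from s0 reaches an accepting state first via the path s0 → s6 → s5 → s2 on input 100.
No string of length < 3 is accepted (BFS exhausts all shorter strings without reaching an accepting state), and 100 is the lexicographically least accepting string of length 3.

100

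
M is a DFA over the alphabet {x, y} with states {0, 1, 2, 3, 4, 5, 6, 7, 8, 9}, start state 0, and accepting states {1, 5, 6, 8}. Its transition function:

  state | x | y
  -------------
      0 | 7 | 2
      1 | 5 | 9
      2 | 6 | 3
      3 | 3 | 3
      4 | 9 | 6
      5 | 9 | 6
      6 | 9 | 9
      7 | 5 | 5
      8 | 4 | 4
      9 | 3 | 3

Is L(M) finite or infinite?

The useful states (reachable from 0 and able to reach an accepting state) are {0, 2, 5, 6, 7}.
Restricted to these states the transition graph has no cycle, so every accepting path has bounded length and L is finite.

finite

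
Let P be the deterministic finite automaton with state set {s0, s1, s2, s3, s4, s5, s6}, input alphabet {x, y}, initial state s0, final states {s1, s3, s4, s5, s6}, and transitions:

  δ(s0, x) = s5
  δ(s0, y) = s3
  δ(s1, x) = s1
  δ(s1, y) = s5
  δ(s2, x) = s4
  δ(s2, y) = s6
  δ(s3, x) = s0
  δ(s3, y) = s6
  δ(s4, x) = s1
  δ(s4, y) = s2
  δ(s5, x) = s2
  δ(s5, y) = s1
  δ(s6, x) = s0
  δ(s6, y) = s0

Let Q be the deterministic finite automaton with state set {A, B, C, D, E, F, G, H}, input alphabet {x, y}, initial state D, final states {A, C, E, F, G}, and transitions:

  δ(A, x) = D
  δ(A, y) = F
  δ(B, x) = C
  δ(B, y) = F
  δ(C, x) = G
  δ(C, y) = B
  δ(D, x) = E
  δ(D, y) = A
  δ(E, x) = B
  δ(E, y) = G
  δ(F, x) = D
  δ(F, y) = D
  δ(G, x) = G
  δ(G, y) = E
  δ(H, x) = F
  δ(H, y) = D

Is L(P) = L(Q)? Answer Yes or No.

Exploring the product automaton P × Q from the start pair (s0, D), following both machines on each input symbol, reaches 7 state pairs: (s0, D), (s5, E), (s3, A), (s2, B), (s1, G), (s6, F), (s4, C).
P accepts in {s1, s3, s4, s5, s6} and Q accepts in {A, C, E, F, G}. In every reachable pair the two components are either both accepting — (s5, E), (s3, A), (s1, G), (s6, F), (s4, C) — or both non-accepting, so no string is accepted by exactly one of the machines: L(P) \ L(Q) and L(Q) \ L(P) are both empty.
Hence every string is accepted by P iff it is accepted by Q, and the two languages coincide.

Yes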